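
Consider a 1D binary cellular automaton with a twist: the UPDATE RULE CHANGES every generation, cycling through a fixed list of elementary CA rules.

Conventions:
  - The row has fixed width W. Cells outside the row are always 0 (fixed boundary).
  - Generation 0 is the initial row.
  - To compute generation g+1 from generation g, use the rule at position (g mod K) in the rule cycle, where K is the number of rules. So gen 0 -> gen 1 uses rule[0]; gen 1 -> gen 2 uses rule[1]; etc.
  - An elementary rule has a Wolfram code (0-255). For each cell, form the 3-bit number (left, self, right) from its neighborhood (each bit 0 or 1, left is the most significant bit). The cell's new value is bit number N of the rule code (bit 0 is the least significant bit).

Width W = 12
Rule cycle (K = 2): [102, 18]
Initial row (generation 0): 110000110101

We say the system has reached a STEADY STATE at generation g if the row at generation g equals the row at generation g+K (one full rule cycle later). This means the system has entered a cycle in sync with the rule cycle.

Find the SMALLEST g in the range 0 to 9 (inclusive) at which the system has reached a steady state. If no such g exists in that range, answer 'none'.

Gen 0: 110000110101
Gen 1 (rule 102): 010001011111
Gen 2 (rule 18): 101010000000
Gen 3 (rule 102): 111110000000
Gen 4 (rule 18): 000001000000
Gen 5 (rule 102): 000011000000
Gen 6 (rule 18): 000100100000
Gen 7 (rule 102): 001101100000
Gen 8 (rule 18): 010000010000
Gen 9 (rule 102): 110000110000
Gen 10 (rule 18): 001001001000
Gen 11 (rule 102): 011011011000

Answer: none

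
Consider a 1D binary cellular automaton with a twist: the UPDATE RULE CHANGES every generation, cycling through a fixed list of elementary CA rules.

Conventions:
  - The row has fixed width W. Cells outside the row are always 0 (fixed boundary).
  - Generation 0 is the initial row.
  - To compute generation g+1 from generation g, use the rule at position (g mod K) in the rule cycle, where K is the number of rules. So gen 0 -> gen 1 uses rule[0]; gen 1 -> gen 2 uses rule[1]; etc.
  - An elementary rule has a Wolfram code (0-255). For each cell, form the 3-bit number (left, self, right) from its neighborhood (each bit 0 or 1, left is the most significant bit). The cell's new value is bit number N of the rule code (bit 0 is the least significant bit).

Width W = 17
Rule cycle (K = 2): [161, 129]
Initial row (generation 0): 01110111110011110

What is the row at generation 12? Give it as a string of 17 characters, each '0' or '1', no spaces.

Answer: 01100110000011100

Derivation:
Gen 0: 01110111110011110
Gen 1 (rule 161): 00101011100001100
Gen 2 (rule 129): 10000001001100001
Gen 3 (rule 161): 00111100000001100
Gen 4 (rule 129): 10011001111100001
Gen 5 (rule 161): 00000000111001100
Gen 6 (rule 129): 11111110010000001
Gen 7 (rule 161): 01111100000111100
Gen 8 (rule 129): 00111001110011001
Gen 9 (rule 161): 10010000100000000
Gen 10 (rule 129): 00000110001111111
Gen 11 (rule 161): 11110000100111110
Gen 12 (rule 129): 01100110000011100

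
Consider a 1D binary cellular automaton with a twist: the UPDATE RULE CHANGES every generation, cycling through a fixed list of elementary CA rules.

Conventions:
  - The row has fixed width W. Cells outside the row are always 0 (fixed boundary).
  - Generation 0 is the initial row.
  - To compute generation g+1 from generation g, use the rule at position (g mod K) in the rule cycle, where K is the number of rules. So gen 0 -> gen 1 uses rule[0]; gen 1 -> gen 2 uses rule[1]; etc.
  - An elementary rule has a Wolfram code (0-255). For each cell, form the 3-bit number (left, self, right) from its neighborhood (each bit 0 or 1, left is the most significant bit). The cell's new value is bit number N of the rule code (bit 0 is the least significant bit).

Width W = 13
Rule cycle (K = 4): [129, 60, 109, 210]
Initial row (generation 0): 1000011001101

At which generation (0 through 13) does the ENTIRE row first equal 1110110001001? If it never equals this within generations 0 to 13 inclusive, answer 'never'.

Gen 0: 1000011001101
Gen 1 (rule 129): 0011000000000
Gen 2 (rule 60): 0010100000000
Gen 3 (rule 109): 1011101111111
Gen 4 (rule 210): 0001100111111
Gen 5 (rule 129): 1100000011110
Gen 6 (rule 60): 1010000010001
Gen 7 (rule 109): 1110111010101
Gen 8 (rule 210): 0110011000000
Gen 9 (rule 129): 0000000011111
Gen 10 (rule 60): 0000000010000
Gen 11 (rule 109): 1111111010111
Gen 12 (rule 210): 0111111000011
Gen 13 (rule 129): 0011110011000

Answer: never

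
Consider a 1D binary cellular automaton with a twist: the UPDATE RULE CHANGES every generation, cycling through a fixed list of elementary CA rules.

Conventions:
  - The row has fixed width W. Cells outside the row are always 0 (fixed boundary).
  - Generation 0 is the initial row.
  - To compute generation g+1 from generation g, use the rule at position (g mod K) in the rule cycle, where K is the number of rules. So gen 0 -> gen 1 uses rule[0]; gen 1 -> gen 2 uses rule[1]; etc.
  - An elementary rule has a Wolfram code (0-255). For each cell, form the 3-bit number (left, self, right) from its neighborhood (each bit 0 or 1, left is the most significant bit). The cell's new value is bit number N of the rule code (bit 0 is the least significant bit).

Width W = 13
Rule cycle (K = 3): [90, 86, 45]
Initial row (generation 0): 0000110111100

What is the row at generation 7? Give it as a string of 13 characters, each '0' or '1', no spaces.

Gen 0: 0000110111100
Gen 1 (rule 90): 0001110100110
Gen 2 (rule 86): 0010010111011
Gen 3 (rule 45): 1010011100110
Gen 4 (rule 90): 0001110111111
Gen 5 (rule 86): 0010010000001
Gen 6 (rule 45): 1010010111101
Gen 7 (rule 90): 0001100100100

Answer: 0001100100100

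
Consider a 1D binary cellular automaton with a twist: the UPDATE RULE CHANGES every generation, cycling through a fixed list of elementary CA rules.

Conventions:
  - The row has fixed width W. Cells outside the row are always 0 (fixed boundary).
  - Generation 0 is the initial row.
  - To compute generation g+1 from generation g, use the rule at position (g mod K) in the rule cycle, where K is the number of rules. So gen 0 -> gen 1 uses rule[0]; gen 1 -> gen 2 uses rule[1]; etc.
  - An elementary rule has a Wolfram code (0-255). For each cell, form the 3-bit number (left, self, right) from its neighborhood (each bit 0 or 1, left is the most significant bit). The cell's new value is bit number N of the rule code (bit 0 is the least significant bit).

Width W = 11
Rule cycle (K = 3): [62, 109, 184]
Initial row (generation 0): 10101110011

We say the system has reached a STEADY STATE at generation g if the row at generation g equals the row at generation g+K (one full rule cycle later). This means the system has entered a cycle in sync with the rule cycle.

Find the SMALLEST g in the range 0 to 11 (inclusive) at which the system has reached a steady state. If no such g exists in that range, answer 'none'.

Answer: none

Derivation:
Gen 0: 10101110011
Gen 1 (rule 62): 11111001110
Gen 2 (rule 109): 10001001010
Gen 3 (rule 184): 01000100101
Gen 4 (rule 62): 11101111111
Gen 5 (rule 109): 10111000001
Gen 6 (rule 184): 01110100000
Gen 7 (rule 62): 11001110000
Gen 8 (rule 109): 11001010111
Gen 9 (rule 184): 10100101110
Gen 10 (rule 62): 11111111001
Gen 11 (rule 109): 10000001001
Gen 12 (rule 184): 01000000100
Gen 13 (rule 62): 11100001110
Gen 14 (rule 109): 10101101010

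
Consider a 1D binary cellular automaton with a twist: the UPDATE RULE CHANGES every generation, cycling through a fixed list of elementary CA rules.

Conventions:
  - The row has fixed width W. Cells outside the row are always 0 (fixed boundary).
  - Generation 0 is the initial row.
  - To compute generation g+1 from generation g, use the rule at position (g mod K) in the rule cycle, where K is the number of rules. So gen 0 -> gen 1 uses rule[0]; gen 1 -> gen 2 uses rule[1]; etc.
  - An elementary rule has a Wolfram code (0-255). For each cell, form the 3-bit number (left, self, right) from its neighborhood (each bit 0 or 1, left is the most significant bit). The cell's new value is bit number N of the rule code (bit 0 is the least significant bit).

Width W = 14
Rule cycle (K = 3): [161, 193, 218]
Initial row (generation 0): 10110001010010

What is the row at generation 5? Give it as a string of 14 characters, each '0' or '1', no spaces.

Gen 0: 10110001010010
Gen 1 (rule 161): 01000100100000
Gen 2 (rule 193): 00010000001111
Gen 3 (rule 218): 00101000011111
Gen 4 (rule 161): 10010011001110
Gen 5 (rule 193): 00000001000110

Answer: 00000001000110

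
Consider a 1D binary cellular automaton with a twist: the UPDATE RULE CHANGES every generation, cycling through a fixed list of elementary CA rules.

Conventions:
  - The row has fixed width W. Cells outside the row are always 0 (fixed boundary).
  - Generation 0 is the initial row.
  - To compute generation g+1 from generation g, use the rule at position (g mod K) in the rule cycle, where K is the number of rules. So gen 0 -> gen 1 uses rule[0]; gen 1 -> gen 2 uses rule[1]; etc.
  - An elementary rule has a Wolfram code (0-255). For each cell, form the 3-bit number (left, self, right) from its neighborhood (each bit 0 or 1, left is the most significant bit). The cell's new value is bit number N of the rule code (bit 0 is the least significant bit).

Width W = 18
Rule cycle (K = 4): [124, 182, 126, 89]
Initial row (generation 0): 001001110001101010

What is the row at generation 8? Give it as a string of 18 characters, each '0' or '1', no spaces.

Gen 0: 001001110001101010
Gen 1 (rule 124): 001101011001111111
Gen 2 (rule 182): 010011100110111110
Gen 3 (rule 126): 111110111111100011
Gen 4 (rule 89): 100010100000111011
Gen 5 (rule 124): 110011110000101111
Gen 6 (rule 182): 001101101001110110
Gen 7 (rule 126): 011111111111011111
Gen 8 (rule 89): 010000000001010001

Answer: 010000000001010001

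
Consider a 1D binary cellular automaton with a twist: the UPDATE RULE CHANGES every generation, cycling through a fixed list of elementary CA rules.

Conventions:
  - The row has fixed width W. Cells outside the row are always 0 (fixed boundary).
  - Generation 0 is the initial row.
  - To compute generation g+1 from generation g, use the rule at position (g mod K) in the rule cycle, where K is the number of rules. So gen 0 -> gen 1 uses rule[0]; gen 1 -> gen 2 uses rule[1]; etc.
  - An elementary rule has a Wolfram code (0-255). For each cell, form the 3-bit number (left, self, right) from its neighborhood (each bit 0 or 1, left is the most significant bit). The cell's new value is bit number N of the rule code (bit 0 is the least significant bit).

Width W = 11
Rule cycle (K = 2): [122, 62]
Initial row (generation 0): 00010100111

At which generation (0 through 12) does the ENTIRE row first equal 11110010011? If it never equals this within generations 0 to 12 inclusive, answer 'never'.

Answer: 10

Derivation:
Gen 0: 00010100111
Gen 1 (rule 122): 00101011101
Gen 2 (rule 62): 01111110011
Gen 3 (rule 122): 11000011111
Gen 4 (rule 62): 10100110000
Gen 5 (rule 122): 01011111000
Gen 6 (rule 62): 11110000100
Gen 7 (rule 122): 10011001010
Gen 8 (rule 62): 11110111111
Gen 9 (rule 122): 10011100001
Gen 10 (rule 62): 11110010011
Gen 11 (rule 122): 10011101111
Gen 12 (rule 62): 11110011000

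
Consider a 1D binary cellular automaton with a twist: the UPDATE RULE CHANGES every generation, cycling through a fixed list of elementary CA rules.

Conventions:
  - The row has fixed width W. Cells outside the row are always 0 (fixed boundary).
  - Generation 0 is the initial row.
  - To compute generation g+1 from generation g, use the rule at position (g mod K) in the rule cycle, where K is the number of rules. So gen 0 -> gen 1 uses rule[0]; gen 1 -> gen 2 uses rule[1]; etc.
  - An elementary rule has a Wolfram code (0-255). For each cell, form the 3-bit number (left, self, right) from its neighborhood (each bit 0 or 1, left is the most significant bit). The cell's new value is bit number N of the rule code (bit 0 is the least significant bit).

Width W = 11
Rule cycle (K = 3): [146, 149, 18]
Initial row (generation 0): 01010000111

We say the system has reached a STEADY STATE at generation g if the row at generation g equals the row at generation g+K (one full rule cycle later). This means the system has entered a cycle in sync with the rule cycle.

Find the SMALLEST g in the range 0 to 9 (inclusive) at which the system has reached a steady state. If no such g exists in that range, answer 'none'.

Gen 0: 01010000111
Gen 1 (rule 146): 10001001010
Gen 2 (rule 149): 11101101011
Gen 3 (rule 18): 00000000000
Gen 4 (rule 146): 00000000000
Gen 5 (rule 149): 11111111111
Gen 6 (rule 18): 00000000000
Gen 7 (rule 146): 00000000000
Gen 8 (rule 149): 11111111111
Gen 9 (rule 18): 00000000000
Gen 10 (rule 146): 00000000000
Gen 11 (rule 149): 11111111111
Gen 12 (rule 18): 00000000000

Answer: 3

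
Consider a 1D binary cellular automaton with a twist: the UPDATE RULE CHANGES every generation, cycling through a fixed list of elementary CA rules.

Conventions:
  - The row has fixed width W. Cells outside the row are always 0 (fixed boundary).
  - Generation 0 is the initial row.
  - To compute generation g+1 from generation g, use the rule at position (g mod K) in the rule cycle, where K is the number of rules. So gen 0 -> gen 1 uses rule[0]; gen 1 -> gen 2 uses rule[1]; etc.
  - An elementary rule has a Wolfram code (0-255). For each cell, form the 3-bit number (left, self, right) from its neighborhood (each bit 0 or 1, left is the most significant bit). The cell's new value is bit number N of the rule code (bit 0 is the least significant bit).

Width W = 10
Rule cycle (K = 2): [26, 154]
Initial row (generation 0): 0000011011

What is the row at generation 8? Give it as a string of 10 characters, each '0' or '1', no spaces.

Gen 0: 0000011011
Gen 1 (rule 26): 0000110010
Gen 2 (rule 154): 0001101101
Gen 3 (rule 26): 0011001000
Gen 4 (rule 154): 0110110100
Gen 5 (rule 26): 1100100010
Gen 6 (rule 154): 1011010101
Gen 7 (rule 26): 0010000000
Gen 8 (rule 154): 0101000000

Answer: 0101000000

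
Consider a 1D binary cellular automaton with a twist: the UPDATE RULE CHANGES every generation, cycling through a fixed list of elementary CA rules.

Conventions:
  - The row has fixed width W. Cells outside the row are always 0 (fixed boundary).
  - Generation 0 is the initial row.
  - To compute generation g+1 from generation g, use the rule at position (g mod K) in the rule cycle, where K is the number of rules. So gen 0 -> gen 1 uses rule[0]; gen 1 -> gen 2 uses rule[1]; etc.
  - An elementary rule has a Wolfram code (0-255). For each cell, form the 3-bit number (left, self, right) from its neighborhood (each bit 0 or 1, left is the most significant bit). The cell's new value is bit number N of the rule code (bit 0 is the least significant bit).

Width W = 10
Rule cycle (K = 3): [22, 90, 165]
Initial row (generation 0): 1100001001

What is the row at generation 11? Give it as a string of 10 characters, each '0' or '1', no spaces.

Answer: 0111101101

Derivation:
Gen 0: 1100001001
Gen 1 (rule 22): 0010011111
Gen 2 (rule 90): 0101110001
Gen 3 (rule 165): 0110100101
Gen 4 (rule 22): 1000111101
Gen 5 (rule 90): 0101100100
Gen 6 (rule 165): 0110000101
Gen 7 (rule 22): 1001001101
Gen 8 (rule 90): 0110111100
Gen 9 (rule 165): 0001011001
Gen 10 (rule 22): 0011000111
Gen 11 (rule 90): 0111101101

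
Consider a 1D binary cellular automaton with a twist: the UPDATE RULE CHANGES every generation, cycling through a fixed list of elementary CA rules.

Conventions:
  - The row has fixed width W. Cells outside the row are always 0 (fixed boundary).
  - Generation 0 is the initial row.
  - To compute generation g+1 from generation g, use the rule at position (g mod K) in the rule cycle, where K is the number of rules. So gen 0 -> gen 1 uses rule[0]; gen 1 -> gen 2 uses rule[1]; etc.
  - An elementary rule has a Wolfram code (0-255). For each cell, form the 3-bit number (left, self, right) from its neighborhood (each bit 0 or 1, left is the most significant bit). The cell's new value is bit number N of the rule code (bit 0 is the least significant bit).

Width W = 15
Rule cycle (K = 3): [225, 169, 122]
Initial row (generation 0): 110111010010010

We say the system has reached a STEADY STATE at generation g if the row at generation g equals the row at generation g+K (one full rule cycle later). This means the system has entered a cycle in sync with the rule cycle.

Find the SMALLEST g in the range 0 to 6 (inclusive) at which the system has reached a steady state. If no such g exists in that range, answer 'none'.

Gen 0: 110111010010010
Gen 1 (rule 225): 011011100000000
Gen 2 (rule 169): 010111001111111
Gen 3 (rule 122): 101101111000001
Gen 4 (rule 225): 010110111011100
Gen 5 (rule 169): 001101110111001
Gen 6 (rule 122): 011111011101110
Gen 7 (rule 225): 001111101110110
Gen 8 (rule 169): 101111011101100
Gen 9 (rule 122): 011001110111110

Answer: none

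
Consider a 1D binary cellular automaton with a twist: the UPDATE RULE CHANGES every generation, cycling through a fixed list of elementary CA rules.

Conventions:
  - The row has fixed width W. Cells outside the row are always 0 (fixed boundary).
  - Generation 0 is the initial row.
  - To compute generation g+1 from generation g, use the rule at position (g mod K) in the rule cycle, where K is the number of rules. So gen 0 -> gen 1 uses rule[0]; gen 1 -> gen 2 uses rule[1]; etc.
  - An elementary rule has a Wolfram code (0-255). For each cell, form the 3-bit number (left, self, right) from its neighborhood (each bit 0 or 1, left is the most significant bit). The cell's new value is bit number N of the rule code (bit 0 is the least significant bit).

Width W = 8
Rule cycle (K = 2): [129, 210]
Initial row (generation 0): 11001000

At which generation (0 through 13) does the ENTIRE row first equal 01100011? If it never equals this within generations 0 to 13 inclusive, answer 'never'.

Gen 0: 11001000
Gen 1 (rule 129): 00000011
Gen 2 (rule 210): 00000101
Gen 3 (rule 129): 11110000
Gen 4 (rule 210): 01111000
Gen 5 (rule 129): 00110011
Gen 6 (rule 210): 01011101
Gen 7 (rule 129): 00001000
Gen 8 (rule 210): 00010100
Gen 9 (rule 129): 11000001
Gen 10 (rule 210): 01100010
Gen 11 (rule 129): 00001000
Gen 12 (rule 210): 00010100
Gen 13 (rule 129): 11000001

Answer: never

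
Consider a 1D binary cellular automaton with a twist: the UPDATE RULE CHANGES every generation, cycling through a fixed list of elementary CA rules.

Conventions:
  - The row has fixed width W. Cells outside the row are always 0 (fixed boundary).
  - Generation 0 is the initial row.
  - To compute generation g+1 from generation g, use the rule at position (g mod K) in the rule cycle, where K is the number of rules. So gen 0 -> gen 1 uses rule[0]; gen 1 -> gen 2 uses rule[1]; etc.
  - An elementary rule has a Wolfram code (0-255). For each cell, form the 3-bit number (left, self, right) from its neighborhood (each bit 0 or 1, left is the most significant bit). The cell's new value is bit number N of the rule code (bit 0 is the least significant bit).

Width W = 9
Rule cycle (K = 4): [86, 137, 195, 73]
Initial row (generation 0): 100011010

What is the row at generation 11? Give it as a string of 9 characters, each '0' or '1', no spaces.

Answer: 100100111

Derivation:
Gen 0: 100011010
Gen 1 (rule 86): 110101011
Gen 2 (rule 137): 100000010
Gen 3 (rule 195): 001111100
Gen 4 (rule 73): 101000101
Gen 5 (rule 86): 101101101
Gen 6 (rule 137): 001001000
Gen 7 (rule 195): 110010011
Gen 8 (rule 73): 110000011
Gen 9 (rule 86): 011000101
Gen 10 (rule 137): 010010000
Gen 11 (rule 195): 100100111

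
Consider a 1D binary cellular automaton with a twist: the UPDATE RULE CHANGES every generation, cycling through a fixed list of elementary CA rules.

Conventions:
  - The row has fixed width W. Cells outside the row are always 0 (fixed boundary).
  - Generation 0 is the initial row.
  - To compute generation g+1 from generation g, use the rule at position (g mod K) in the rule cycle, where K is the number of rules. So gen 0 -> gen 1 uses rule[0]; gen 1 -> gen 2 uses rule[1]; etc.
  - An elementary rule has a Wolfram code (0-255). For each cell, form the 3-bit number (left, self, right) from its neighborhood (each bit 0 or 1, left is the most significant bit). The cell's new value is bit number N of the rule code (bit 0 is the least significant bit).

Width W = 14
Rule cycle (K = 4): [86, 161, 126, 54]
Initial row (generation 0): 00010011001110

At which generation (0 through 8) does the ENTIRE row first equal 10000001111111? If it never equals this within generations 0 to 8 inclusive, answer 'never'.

Gen 0: 00010011001110
Gen 1 (rule 86): 00111101110011
Gen 2 (rule 161): 10011010100000
Gen 3 (rule 126): 11111111110000
Gen 4 (rule 54): 00000000001000
Gen 5 (rule 86): 00000000011100
Gen 6 (rule 161): 11111111001001
Gen 7 (rule 126): 10000001111111
Gen 8 (rule 54): 11000010000000

Answer: 7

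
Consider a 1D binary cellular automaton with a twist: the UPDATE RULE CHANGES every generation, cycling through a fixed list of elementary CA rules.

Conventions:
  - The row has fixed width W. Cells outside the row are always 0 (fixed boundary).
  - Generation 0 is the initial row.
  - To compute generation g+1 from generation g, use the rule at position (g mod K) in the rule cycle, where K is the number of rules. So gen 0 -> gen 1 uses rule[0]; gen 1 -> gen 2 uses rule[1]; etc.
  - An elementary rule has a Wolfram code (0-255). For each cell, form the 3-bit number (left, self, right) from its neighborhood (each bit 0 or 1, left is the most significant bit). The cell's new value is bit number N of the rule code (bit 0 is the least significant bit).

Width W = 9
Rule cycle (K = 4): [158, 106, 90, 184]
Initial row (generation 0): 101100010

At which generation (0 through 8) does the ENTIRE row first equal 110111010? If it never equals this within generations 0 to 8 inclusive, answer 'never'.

Answer: never

Derivation:
Gen 0: 101100010
Gen 1 (rule 158): 101010111
Gen 2 (rule 106): 010101101
Gen 3 (rule 90): 100001100
Gen 4 (rule 184): 010001010
Gen 5 (rule 158): 111011011
Gen 6 (rule 106): 101111111
Gen 7 (rule 90): 001000001
Gen 8 (rule 184): 000100000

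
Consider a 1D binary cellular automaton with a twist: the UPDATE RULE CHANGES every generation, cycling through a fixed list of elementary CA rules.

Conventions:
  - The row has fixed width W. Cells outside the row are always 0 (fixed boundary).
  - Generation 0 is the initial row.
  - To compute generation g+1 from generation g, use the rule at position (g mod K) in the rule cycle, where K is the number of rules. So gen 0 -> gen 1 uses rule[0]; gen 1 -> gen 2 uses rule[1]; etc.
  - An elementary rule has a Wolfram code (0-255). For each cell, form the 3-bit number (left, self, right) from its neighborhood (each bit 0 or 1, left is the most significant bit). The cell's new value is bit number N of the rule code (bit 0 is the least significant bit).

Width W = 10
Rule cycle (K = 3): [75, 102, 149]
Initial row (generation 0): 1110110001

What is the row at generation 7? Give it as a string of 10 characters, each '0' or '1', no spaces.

Answer: 0011100100

Derivation:
Gen 0: 1110110001
Gen 1 (rule 75): 1010110110
Gen 2 (rule 102): 1111011010
Gen 3 (rule 149): 0110000011
Gen 4 (rule 75): 1110111111
Gen 5 (rule 102): 0011000001
Gen 6 (rule 149): 1000111101
Gen 7 (rule 75): 0011100100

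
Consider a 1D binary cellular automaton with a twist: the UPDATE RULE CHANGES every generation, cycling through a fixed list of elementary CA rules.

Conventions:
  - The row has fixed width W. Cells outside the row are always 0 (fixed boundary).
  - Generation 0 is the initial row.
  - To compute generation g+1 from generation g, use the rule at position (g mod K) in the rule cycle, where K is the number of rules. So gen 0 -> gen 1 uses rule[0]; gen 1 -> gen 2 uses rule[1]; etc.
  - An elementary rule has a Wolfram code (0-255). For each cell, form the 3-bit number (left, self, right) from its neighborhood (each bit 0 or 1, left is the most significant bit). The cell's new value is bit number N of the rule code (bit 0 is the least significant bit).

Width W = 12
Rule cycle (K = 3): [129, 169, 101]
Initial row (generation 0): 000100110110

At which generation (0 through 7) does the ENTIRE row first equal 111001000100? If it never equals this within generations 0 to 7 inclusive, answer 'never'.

Gen 0: 000100110110
Gen 1 (rule 129): 110000000000
Gen 2 (rule 169): 100111111111
Gen 3 (rule 101): 100000000001
Gen 4 (rule 129): 001111111100
Gen 5 (rule 169): 101111111001
Gen 6 (rule 101): 110000001001
Gen 7 (rule 129): 000111100000

Answer: never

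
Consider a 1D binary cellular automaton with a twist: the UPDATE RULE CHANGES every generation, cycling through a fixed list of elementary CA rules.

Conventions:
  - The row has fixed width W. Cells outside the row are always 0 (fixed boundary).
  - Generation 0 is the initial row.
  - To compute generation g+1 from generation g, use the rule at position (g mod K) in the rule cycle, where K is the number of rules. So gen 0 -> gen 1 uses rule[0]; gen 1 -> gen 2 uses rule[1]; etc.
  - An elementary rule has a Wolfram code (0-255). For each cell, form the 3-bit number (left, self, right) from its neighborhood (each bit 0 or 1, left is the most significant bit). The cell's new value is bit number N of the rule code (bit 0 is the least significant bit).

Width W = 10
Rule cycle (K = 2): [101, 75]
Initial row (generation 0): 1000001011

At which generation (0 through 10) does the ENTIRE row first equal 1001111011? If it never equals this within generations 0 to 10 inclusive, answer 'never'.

Gen 0: 1000001011
Gen 1 (rule 101): 1011101101
Gen 2 (rule 75): 0010101100
Gen 3 (rule 101): 1011110101
Gen 4 (rule 75): 0010010000
Gen 5 (rule 101): 1010010111
Gen 6 (rule 75): 0000100101
Gen 7 (rule 101): 1110100111
Gen 8 (rule 75): 1010001101
Gen 9 (rule 101): 1110100111
Gen 10 (rule 75): 1010001101

Answer: never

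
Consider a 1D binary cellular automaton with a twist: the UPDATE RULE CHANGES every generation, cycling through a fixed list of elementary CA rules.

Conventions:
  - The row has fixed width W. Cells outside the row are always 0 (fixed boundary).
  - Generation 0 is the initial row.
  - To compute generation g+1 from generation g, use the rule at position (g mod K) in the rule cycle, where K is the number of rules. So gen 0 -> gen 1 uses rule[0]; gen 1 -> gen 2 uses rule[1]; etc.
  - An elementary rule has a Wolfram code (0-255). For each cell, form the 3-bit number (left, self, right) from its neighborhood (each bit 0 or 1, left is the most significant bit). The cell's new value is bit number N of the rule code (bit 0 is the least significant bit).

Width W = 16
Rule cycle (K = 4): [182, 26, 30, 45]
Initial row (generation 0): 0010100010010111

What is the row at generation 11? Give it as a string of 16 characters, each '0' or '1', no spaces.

Answer: 1010111110111111

Derivation:
Gen 0: 0010100010010111
Gen 1 (rule 182): 0111110111111010
Gen 2 (rule 26): 1100000100000001
Gen 3 (rule 30): 1010001110000011
Gen 4 (rule 45): 1110101000111010
Gen 5 (rule 182): 0101111101010111
Gen 6 (rule 26): 1001000000000100
Gen 7 (rule 30): 1111100000001110
Gen 8 (rule 45): 1000001111101000
Gen 9 (rule 182): 1100010111011100
Gen 10 (rule 26): 1010100100010010
Gen 11 (rule 30): 1010111110111111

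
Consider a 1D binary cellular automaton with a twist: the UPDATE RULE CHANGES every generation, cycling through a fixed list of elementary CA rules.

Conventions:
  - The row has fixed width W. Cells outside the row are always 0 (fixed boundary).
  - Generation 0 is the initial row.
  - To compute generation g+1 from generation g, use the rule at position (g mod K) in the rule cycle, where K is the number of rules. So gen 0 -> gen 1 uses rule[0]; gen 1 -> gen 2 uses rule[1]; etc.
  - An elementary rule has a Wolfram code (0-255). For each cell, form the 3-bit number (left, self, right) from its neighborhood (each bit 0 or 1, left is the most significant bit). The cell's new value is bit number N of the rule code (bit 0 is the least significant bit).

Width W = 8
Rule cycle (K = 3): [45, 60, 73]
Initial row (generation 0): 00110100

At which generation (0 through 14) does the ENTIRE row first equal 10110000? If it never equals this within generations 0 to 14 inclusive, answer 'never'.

Answer: never

Derivation:
Gen 0: 00110100
Gen 1 (rule 45): 10101101
Gen 2 (rule 60): 11111011
Gen 3 (rule 73): 10001011
Gen 4 (rule 45): 10101110
Gen 5 (rule 60): 11111001
Gen 6 (rule 73): 10001000
Gen 7 (rule 45): 10101011
Gen 8 (rule 60): 11111110
Gen 9 (rule 73): 10000010
Gen 10 (rule 45): 10111010
Gen 11 (rule 60): 11100111
Gen 12 (rule 73): 10100101
Gen 13 (rule 45): 11100111
Gen 14 (rule 60): 10010100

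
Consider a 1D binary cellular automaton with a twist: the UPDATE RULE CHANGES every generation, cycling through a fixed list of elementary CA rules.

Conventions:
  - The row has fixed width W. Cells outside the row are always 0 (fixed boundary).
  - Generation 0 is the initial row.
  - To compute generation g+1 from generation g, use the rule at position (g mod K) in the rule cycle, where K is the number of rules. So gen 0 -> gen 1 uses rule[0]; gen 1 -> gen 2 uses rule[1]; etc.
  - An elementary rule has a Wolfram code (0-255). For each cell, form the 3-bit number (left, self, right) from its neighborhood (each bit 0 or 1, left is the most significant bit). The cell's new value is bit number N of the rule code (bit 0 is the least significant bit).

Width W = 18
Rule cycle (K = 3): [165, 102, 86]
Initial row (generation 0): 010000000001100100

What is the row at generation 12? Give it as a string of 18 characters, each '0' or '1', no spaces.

Answer: 000010001110011101

Derivation:
Gen 0: 010000000001100100
Gen 1 (rule 165): 010111111100000101
Gen 2 (rule 102): 111000000100001111
Gen 3 (rule 86): 001100001110010001
Gen 4 (rule 165): 100001100100010101
Gen 5 (rule 102): 100010101100111111
Gen 6 (rule 86): 110110100111000001
Gen 7 (rule 165): 001001100010011101
Gen 8 (rule 102): 011010100110100111
Gen 9 (rule 86): 101010111010111001
Gen 10 (rule 165): 111111010111010001
Gen 11 (rule 102): 000001111001110011
Gen 12 (rule 86): 000010001110011101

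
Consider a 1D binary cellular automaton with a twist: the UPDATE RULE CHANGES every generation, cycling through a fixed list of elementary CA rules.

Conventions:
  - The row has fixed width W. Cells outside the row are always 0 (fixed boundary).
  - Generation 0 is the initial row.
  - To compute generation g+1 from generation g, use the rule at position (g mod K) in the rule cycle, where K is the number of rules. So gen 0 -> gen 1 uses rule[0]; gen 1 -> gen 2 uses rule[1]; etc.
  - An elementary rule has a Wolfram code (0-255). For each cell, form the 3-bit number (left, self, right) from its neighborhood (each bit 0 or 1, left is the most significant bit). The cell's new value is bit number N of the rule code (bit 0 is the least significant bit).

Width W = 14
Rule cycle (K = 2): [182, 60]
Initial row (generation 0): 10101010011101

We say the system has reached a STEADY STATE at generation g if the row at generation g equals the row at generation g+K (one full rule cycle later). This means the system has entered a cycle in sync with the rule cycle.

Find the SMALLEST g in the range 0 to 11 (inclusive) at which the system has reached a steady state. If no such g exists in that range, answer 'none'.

Answer: none

Derivation:
Gen 0: 10101010011101
Gen 1 (rule 182): 11111111101011
Gen 2 (rule 60): 10000000011110
Gen 3 (rule 182): 11000000101101
Gen 4 (rule 60): 10100000111011
Gen 5 (rule 182): 11110001010100
Gen 6 (rule 60): 10001001111110
Gen 7 (rule 182): 11011110111101
Gen 8 (rule 60): 10110001100011
Gen 9 (rule 182): 11001010010100
Gen 10 (rule 60): 10101111011110
Gen 11 (rule 182): 11110110101101
Gen 12 (rule 60): 10001101111011
Gen 13 (rule 182): 11010010110100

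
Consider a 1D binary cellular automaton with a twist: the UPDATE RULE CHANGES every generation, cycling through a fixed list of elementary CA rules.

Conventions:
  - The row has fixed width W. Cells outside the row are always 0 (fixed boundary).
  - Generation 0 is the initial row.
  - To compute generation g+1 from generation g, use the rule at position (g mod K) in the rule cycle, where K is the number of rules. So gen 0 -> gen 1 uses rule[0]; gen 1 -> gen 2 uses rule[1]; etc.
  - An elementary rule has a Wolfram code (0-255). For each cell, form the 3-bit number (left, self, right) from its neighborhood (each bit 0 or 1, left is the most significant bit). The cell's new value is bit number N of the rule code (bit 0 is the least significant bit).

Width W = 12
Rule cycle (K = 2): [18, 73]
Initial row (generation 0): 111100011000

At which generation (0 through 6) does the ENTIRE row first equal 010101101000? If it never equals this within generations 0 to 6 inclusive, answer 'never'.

Answer: never

Derivation:
Gen 0: 111100011000
Gen 1 (rule 18): 000010100100
Gen 2 (rule 73): 111000000001
Gen 3 (rule 18): 000100000010
Gen 4 (rule 73): 110001111000
Gen 5 (rule 18): 001010000100
Gen 6 (rule 73): 100000110001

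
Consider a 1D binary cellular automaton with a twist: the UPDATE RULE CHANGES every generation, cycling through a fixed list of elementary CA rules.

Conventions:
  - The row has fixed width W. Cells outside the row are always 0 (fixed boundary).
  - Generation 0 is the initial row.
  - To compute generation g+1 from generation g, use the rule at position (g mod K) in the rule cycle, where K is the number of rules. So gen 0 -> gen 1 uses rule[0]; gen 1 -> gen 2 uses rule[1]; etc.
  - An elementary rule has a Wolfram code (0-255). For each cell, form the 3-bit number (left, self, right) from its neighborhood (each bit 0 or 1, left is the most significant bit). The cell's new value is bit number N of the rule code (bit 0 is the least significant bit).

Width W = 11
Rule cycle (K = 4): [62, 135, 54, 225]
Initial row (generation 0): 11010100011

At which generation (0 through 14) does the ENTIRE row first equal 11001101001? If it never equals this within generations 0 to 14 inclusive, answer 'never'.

Gen 0: 11010100011
Gen 1 (rule 62): 10111110110
Gen 2 (rule 135): 10011100000
Gen 3 (rule 54): 11100010000
Gen 4 (rule 225): 01101000111
Gen 5 (rule 62): 11011101100
Gen 6 (rule 135): 00001000001
Gen 7 (rule 54): 00011100011
Gen 8 (rule 225): 11001101001
Gen 9 (rule 62): 10111011111
Gen 10 (rule 135): 10010001110
Gen 11 (rule 54): 11111010001
Gen 12 (rule 225): 01111100100
Gen 13 (rule 62): 11000011110
Gen 14 (rule 135): 00011101100

Answer: 8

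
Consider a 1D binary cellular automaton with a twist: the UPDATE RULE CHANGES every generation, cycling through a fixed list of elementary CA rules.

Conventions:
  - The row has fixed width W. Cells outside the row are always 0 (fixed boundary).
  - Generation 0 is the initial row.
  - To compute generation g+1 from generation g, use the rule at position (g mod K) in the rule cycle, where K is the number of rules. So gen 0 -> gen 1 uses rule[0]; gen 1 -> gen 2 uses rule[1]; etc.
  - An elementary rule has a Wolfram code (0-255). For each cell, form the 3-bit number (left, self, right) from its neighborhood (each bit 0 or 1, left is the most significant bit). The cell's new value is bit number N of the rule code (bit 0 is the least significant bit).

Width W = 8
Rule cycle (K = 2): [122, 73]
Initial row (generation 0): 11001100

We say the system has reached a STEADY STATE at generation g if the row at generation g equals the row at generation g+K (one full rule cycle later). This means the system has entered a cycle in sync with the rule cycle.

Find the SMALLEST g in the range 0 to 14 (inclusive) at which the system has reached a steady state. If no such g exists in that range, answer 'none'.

Answer: none

Derivation:
Gen 0: 11001100
Gen 1 (rule 122): 11111110
Gen 2 (rule 73): 10000010
Gen 3 (rule 122): 01000101
Gen 4 (rule 73): 00010000
Gen 5 (rule 122): 00101000
Gen 6 (rule 73): 10000011
Gen 7 (rule 122): 01000111
Gen 8 (rule 73): 00010101
Gen 9 (rule 122): 00101010
Gen 10 (rule 73): 10000000
Gen 11 (rule 122): 01000000
Gen 12 (rule 73): 00011111
Gen 13 (rule 122): 00110001
Gen 14 (rule 73): 10110100
Gen 15 (rule 122): 01111010
Gen 16 (rule 73): 01001000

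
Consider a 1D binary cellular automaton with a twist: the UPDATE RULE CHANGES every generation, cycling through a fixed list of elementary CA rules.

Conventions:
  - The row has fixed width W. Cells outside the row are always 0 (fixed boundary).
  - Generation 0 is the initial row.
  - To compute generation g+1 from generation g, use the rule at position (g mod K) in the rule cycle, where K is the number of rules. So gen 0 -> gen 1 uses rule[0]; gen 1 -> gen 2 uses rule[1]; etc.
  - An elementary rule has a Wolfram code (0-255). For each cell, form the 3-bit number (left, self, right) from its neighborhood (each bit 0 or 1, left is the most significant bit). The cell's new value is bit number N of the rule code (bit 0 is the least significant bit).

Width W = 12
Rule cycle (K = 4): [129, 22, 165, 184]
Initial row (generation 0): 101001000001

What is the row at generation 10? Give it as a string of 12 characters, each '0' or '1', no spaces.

Answer: 000010000010

Derivation:
Gen 0: 101001000001
Gen 1 (rule 129): 000000011100
Gen 2 (rule 22): 000000100010
Gen 3 (rule 165): 111110101010
Gen 4 (rule 184): 111101010101
Gen 5 (rule 129): 011000000000
Gen 6 (rule 22): 100100000000
Gen 7 (rule 165): 100101111111
Gen 8 (rule 184): 010011111110
Gen 9 (rule 129): 000001111100
Gen 10 (rule 22): 000010000010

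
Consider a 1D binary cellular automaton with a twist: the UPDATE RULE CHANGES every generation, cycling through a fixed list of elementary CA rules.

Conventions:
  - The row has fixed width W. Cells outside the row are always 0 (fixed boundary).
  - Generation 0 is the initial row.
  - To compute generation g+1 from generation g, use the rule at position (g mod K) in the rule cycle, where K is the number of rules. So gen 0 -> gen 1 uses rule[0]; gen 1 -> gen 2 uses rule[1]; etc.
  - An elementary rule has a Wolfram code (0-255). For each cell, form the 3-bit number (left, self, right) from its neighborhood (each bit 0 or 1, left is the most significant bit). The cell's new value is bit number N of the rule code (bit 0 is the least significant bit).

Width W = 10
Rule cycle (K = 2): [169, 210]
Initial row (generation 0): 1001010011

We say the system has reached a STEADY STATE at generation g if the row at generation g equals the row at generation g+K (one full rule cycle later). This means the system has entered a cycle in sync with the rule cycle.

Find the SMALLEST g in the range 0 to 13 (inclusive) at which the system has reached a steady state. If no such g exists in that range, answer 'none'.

Gen 0: 1001010011
Gen 1 (rule 169): 0000100010
Gen 2 (rule 210): 0001010101
Gen 3 (rule 169): 1100101010
Gen 4 (rule 210): 0111000001
Gen 5 (rule 169): 0110011100
Gen 6 (rule 210): 1011101110
Gen 7 (rule 169): 0111011100
Gen 8 (rule 210): 1011001110
Gen 9 (rule 169): 0110001100
Gen 10 (rule 210): 1011010110
Gen 11 (rule 169): 0110101100
Gen 12 (rule 210): 1010000110
Gen 13 (rule 169): 0100110100
Gen 14 (rule 210): 1011010010
Gen 15 (rule 169): 0110100000

Answer: none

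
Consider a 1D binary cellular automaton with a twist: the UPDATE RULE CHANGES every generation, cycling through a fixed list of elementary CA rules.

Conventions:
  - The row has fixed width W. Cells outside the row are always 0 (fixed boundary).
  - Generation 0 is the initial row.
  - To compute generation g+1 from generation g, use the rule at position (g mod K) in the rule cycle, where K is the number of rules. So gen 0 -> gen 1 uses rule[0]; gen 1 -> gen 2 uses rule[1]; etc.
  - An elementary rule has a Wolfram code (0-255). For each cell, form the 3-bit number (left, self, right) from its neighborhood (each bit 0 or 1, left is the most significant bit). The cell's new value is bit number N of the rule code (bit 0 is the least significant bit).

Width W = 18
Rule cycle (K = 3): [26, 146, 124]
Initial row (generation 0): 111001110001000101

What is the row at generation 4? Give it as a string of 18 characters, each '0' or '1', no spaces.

Gen 0: 111001110001000101
Gen 1 (rule 26): 100111001010101000
Gen 2 (rule 146): 011010110000000100
Gen 3 (rule 124): 011111111000000110
Gen 4 (rule 26): 110000000100001101

Answer: 110000000100001101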